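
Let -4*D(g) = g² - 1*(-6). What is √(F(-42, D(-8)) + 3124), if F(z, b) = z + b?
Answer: 3*√1362/2 ≈ 55.358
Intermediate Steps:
D(g) = -3/2 - g²/4 (D(g) = -(g² - 1*(-6))/4 = -(g² + 6)/4 = -(6 + g²)/4 = -3/2 - g²/4)
F(z, b) = b + z
√(F(-42, D(-8)) + 3124) = √(((-3/2 - ¼*(-8)²) - 42) + 3124) = √(((-3/2 - ¼*64) - 42) + 3124) = √(((-3/2 - 16) - 42) + 3124) = √((-35/2 - 42) + 3124) = √(-119/2 + 3124) = √(6129/2) = 3*√1362/2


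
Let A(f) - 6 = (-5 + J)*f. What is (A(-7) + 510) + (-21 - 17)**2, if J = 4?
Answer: 1967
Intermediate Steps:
A(f) = 6 - f (A(f) = 6 + (-5 + 4)*f = 6 - f)
(A(-7) + 510) + (-21 - 17)**2 = ((6 - 1*(-7)) + 510) + (-21 - 17)**2 = ((6 + 7) + 510) + (-38)**2 = (13 + 510) + 1444 = 523 + 1444 = 1967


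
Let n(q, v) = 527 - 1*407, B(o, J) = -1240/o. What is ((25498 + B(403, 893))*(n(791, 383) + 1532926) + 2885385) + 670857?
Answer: 508149799110/13 ≈ 3.9088e+10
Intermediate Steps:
n(q, v) = 120 (n(q, v) = 527 - 407 = 120)
((25498 + B(403, 893))*(n(791, 383) + 1532926) + 2885385) + 670857 = ((25498 - 1240/403)*(120 + 1532926) + 2885385) + 670857 = ((25498 - 1240*1/403)*1533046 + 2885385) + 670857 = ((25498 - 40/13)*1533046 + 2885385) + 670857 = ((331434/13)*1533046 + 2885385) + 670857 = (508103567964/13 + 2885385) + 670857 = 508141077969/13 + 670857 = 508149799110/13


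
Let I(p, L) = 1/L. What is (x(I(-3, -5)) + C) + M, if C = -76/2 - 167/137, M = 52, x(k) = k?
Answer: 8618/685 ≈ 12.581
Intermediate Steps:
C = -5373/137 (C = -76*½ - 167*1/137 = -38 - 167/137 = -5373/137 ≈ -39.219)
(x(I(-3, -5)) + C) + M = (1/(-5) - 5373/137) + 52 = (-⅕ - 5373/137) + 52 = -27002/685 + 52 = 8618/685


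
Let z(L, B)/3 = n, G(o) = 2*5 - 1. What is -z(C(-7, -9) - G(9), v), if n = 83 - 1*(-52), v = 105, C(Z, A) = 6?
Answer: -405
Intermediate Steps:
G(o) = 9 (G(o) = 10 - 1 = 9)
n = 135 (n = 83 + 52 = 135)
z(L, B) = 405 (z(L, B) = 3*135 = 405)
-z(C(-7, -9) - G(9), v) = -1*405 = -405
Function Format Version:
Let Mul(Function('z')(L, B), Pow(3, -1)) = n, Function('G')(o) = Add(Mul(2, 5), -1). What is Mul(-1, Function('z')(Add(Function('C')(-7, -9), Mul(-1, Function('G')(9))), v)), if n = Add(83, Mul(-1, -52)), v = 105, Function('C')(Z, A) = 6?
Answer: -405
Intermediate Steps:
Function('G')(o) = 9 (Function('G')(o) = Add(10, -1) = 9)
n = 135 (n = Add(83, 52) = 135)
Function('z')(L, B) = 405 (Function('z')(L, B) = Mul(3, 135) = 405)
Mul(-1, Function('z')(Add(Function('C')(-7, -9), Mul(-1, Function('G')(9))), v)) = Mul(-1, 405) = -405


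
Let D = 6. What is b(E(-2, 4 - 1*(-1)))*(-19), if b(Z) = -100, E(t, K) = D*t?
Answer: 1900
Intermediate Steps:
E(t, K) = 6*t
b(E(-2, 4 - 1*(-1)))*(-19) = -100*(-19) = 1900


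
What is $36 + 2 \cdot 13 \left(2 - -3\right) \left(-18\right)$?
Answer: $-2304$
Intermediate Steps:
$36 + 2 \cdot 13 \left(2 - -3\right) \left(-18\right) = 36 + 26 \left(2 + 3\right) \left(-18\right) = 36 + 26 \cdot 5 \left(-18\right) = 36 + 130 \left(-18\right) = 36 - 2340 = -2304$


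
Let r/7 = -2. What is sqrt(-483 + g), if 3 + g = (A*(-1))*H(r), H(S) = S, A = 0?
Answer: 9*I*sqrt(6) ≈ 22.045*I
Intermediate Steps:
r = -14 (r = 7*(-2) = -14)
g = -3 (g = -3 + (0*(-1))*(-14) = -3 + 0*(-14) = -3 + 0 = -3)
sqrt(-483 + g) = sqrt(-483 - 3) = sqrt(-486) = 9*I*sqrt(6)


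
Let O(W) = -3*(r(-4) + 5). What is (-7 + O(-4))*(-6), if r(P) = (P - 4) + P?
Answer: -84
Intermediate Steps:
r(P) = -4 + 2*P (r(P) = (-4 + P) + P = -4 + 2*P)
O(W) = 21 (O(W) = -3*((-4 + 2*(-4)) + 5) = -3*((-4 - 8) + 5) = -3*(-12 + 5) = -3*(-7) = 21)
(-7 + O(-4))*(-6) = (-7 + 21)*(-6) = 14*(-6) = -84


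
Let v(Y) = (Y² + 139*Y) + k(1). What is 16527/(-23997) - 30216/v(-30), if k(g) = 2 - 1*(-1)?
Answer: 74566627/8710911 ≈ 8.5601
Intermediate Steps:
k(g) = 3 (k(g) = 2 + 1 = 3)
v(Y) = 3 + Y² + 139*Y (v(Y) = (Y² + 139*Y) + 3 = 3 + Y² + 139*Y)
16527/(-23997) - 30216/v(-30) = 16527/(-23997) - 30216/(3 + (-30)² + 139*(-30)) = 16527*(-1/23997) - 30216/(3 + 900 - 4170) = -5509/7999 - 30216/(-3267) = -5509/7999 - 30216*(-1/3267) = -5509/7999 + 10072/1089 = 74566627/8710911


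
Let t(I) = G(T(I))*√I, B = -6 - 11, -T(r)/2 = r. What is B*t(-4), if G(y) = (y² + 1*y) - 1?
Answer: -2414*I ≈ -2414.0*I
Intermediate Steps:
T(r) = -2*r
G(y) = -1 + y + y² (G(y) = (y² + y) - 1 = (y + y²) - 1 = -1 + y + y²)
B = -17
t(I) = √I*(-1 - 2*I + 4*I²) (t(I) = (-1 - 2*I + (-2*I)²)*√I = (-1 - 2*I + 4*I²)*√I = √I*(-1 - 2*I + 4*I²))
B*t(-4) = -17*√(-4)*(-1 - 2*(-4) + 4*(-4)²) = -17*2*I*(-1 + 8 + 4*16) = -17*2*I*(-1 + 8 + 64) = -17*2*I*71 = -2414*I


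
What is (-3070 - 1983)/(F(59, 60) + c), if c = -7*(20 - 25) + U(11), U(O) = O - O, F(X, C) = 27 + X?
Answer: -5053/121 ≈ -41.760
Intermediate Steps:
U(O) = 0
c = 35 (c = -7*(20 - 25) + 0 = -7*(-5) + 0 = 35 + 0 = 35)
(-3070 - 1983)/(F(59, 60) + c) = (-3070 - 1983)/((27 + 59) + 35) = -5053/(86 + 35) = -5053/121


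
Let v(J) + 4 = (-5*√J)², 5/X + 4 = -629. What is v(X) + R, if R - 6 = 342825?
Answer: 217009366/633 ≈ 3.4283e+5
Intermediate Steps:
X = -5/633 (X = 5/(-4 - 629) = 5/(-633) = 5*(-1/633) = -5/633 ≈ -0.0078989)
R = 342831 (R = 6 + 342825 = 342831)
v(J) = -4 + 25*J (v(J) = -4 + (-5*√J)² = -4 + 25*J)
v(X) + R = (-4 + 25*(-5/633)) + 342831 = (-4 - 125/633) + 342831 = -2657/633 + 342831 = 217009366/633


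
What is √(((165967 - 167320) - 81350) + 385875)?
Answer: 2*√75793 ≈ 550.61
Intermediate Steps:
√(((165967 - 167320) - 81350) + 385875) = √((-1353 - 81350) + 385875) = √(-82703 + 385875) = √303172 = 2*√75793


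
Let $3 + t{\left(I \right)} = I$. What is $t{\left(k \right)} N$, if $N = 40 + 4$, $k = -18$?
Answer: $-924$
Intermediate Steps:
$t{\left(I \right)} = -3 + I$
$N = 44$
$t{\left(k \right)} N = \left(-3 - 18\right) 44 = \left(-21\right) 44 = -924$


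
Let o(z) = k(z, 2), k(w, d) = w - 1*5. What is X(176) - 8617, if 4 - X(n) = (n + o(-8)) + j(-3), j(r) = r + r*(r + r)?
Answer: -8791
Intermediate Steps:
k(w, d) = -5 + w (k(w, d) = w - 5 = -5 + w)
o(z) = -5 + z
j(r) = r + 2*r**2 (j(r) = r + r*(2*r) = r + 2*r**2)
X(n) = 2 - n (X(n) = 4 - ((n + (-5 - 8)) - 3*(1 + 2*(-3))) = 4 - ((n - 13) - 3*(1 - 6)) = 4 - ((-13 + n) - 3*(-5)) = 4 - ((-13 + n) + 15) = 4 - (2 + n) = 4 + (-2 - n) = 2 - n)
X(176) - 8617 = (2 - 1*176) - 8617 = (2 - 176) - 8617 = -174 - 8617 = -8791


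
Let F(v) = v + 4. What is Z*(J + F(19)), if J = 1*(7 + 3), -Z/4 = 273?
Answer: -36036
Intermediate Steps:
F(v) = 4 + v
Z = -1092 (Z = -4*273 = -1092)
J = 10 (J = 1*10 = 10)
Z*(J + F(19)) = -1092*(10 + (4 + 19)) = -1092*(10 + 23) = -1092*33 = -36036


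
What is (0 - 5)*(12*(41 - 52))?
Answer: 660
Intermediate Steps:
(0 - 5)*(12*(41 - 52)) = -60*(-11) = -5*(-132) = 660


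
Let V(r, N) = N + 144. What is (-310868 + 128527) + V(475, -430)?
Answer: -182627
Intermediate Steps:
V(r, N) = 144 + N
(-310868 + 128527) + V(475, -430) = (-310868 + 128527) + (144 - 430) = -182341 - 286 = -182627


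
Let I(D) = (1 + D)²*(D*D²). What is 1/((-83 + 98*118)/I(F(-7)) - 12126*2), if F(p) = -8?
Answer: -25088/608445657 ≈ -4.1233e-5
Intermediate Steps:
I(D) = D³*(1 + D)² (I(D) = (1 + D)²*D³ = D³*(1 + D)²)
1/((-83 + 98*118)/I(F(-7)) - 12126*2) = 1/((-83 + 98*118)/(((-8)³*(1 - 8)²)) - 12126*2) = 1/((-83 + 11564)/((-512*(-7)²)) - 24252) = 1/(11481/((-512*49)) - 24252) = 1/(11481/(-25088) - 24252) = 1/(11481*(-1/25088) - 24252) = 1/(-11481/25088 - 24252) = 1/(-608445657/25088) = -25088/608445657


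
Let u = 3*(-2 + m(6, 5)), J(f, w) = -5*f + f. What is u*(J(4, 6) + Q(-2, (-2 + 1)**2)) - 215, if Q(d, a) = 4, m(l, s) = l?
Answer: -359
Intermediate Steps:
J(f, w) = -4*f
u = 12 (u = 3*(-2 + 6) = 3*4 = 12)
u*(J(4, 6) + Q(-2, (-2 + 1)**2)) - 215 = 12*(-4*4 + 4) - 215 = 12*(-16 + 4) - 215 = 12*(-12) - 215 = -144 - 215 = -359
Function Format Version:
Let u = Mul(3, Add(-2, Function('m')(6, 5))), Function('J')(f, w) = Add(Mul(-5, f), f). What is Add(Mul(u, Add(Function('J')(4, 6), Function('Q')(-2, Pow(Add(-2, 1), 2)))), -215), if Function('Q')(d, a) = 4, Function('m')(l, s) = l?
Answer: -359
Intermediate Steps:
Function('J')(f, w) = Mul(-4, f)
u = 12 (u = Mul(3, Add(-2, 6)) = Mul(3, 4) = 12)
Add(Mul(u, Add(Function('J')(4, 6), Function('Q')(-2, Pow(Add(-2, 1), 2)))), -215) = Add(Mul(12, Add(Mul(-4, 4), 4)), -215) = Add(Mul(12, Add(-16, 4)), -215) = Add(Mul(12, -12), -215) = Add(-144, -215) = -359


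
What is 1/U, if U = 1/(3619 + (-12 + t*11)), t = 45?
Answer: 4102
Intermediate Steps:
U = 1/4102 (U = 1/(3619 + (-12 + 45*11)) = 1/(3619 + (-12 + 495)) = 1/(3619 + 483) = 1/4102 ≈ 0.00024378)
1/U = 1/(1/4102) = 4102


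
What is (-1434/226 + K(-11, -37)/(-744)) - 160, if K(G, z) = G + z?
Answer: -582481/3503 ≈ -166.28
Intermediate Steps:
(-1434/226 + K(-11, -37)/(-744)) - 160 = (-1434/226 + (-11 - 37)/(-744)) - 160 = (-1434*1/226 - 48*(-1/744)) - 160 = (-717/113 + 2/31) - 160 = -22001/3503 - 160 = -582481/3503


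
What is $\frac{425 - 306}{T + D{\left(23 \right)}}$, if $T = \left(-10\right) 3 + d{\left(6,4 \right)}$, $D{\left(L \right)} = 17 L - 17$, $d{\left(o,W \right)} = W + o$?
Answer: $\frac{119}{354} \approx 0.33616$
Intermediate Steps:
$D{\left(L \right)} = -17 + 17 L$
$T = -20$ ($T = \left(-10\right) 3 + \left(4 + 6\right) = -30 + 10 = -20$)
$\frac{425 - 306}{T + D{\left(23 \right)}} = \frac{425 - 306}{-20 + \left(-17 + 17 \cdot 23\right)} = \frac{119}{-20 + \left(-17 + 391\right)} = \frac{119}{-20 + 374} = \frac{119}{354}$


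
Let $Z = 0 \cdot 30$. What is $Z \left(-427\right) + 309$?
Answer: $309$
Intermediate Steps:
$Z = 0$
$Z \left(-427\right) + 309 = 0 \left(-427\right) + 309 = 0 + 309 = 309$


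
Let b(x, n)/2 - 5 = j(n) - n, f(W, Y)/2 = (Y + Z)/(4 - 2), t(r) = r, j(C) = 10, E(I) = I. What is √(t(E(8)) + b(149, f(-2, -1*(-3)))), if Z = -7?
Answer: √46 ≈ 6.7823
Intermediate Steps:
f(W, Y) = -7 + Y (f(W, Y) = 2*((Y - 7)/(4 - 2)) = 2*((-7 + Y)/2) = 2*((-7 + Y)*(½)) = 2*(-7/2 + Y/2) = -7 + Y)
b(x, n) = 30 - 2*n (b(x, n) = 10 + 2*(10 - n) = 10 + (20 - 2*n) = 30 - 2*n)
√(t(E(8)) + b(149, f(-2, -1*(-3)))) = √(8 + (30 - 2*(-7 - 1*(-3)))) = √(8 + (30 - 2*(-7 + 3))) = √(8 + (30 - 2*(-4))) = √(8 + (30 + 8)) = √(8 + 38) = √46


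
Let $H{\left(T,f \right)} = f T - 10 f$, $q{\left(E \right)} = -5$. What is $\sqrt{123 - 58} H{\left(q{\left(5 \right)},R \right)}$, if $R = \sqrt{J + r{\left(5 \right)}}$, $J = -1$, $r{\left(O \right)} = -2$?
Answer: $- 15 i \sqrt{195} \approx - 209.46 i$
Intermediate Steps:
$R = i \sqrt{3}$ ($R = \sqrt{-1 - 2} = \sqrt{-3} = i \sqrt{3} \approx 1.732 i$)
$H{\left(T,f \right)} = - 10 f + T f$ ($H{\left(T,f \right)} = T f - 10 f = - 10 f + T f$)
$\sqrt{123 - 58} H{\left(q{\left(5 \right)},R \right)} = \sqrt{123 - 58} i \sqrt{3} \left(-10 - 5\right) = \sqrt{65} i \sqrt{3} \left(-15\right) = \sqrt{65} \left(- 15 i \sqrt{3}\right) = - 15 i \sqrt{195}$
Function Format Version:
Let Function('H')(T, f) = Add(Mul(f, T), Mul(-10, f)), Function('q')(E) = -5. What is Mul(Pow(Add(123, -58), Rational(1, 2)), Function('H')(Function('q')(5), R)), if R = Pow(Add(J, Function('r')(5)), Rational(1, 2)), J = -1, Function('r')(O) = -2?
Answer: Mul(-15, I, Pow(195, Rational(1, 2))) ≈ Mul(-209.46, I)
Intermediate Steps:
R = Mul(I, Pow(3, Rational(1, 2))) (R = Pow(Add(-1, -2), Rational(1, 2)) = Pow(-3, Rational(1, 2)) = Mul(I, Pow(3, Rational(1, 2))) ≈ Mul(1.7320, I))
Function('H')(T, f) = Add(Mul(-10, f), Mul(T, f)) (Function('H')(T, f) = Add(Mul(T, f), Mul(-10, f)) = Add(Mul(-10, f), Mul(T, f)))
Mul(Pow(Add(123, -58), Rational(1, 2)), Function('H')(Function('q')(5), R)) = Mul(Pow(Add(123, -58), Rational(1, 2)), Mul(Mul(I, Pow(3, Rational(1, 2))), Add(-10, -5))) = Mul(Pow(65, Rational(1, 2)), Mul(Mul(I, Pow(3, Rational(1, 2))), -15)) = Mul(Pow(65, Rational(1, 2)), Mul(-15, I, Pow(3, Rational(1, 2)))) = Mul(-15, I, Pow(195, Rational(1, 2)))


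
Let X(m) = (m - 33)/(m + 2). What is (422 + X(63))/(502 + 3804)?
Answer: 2746/27989 ≈ 0.098110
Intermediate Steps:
X(m) = (-33 + m)/(2 + m)
(422 + X(63))/(502 + 3804) = (422 + (-33 + 63)/(2 + 63))/(502 + 3804) = (422 + 30/65)/4306 = (422 + (1/65)*30)*(1/4306) = (422 + 6/13)*(1/4306) = (5492/13)*(1/4306) = 2746/27989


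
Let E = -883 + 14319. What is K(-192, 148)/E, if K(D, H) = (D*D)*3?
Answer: 27648/3359 ≈ 8.2310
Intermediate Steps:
K(D, H) = 3*D² (K(D, H) = D²*3 = 3*D²)
E = 13436
K(-192, 148)/E = (3*(-192)²)/13436 = (3*36864)*(1/13436) = 110592*(1/13436) = 27648/3359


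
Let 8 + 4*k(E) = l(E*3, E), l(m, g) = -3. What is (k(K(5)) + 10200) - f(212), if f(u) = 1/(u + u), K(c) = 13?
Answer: 4323633/424 ≈ 10197.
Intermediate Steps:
k(E) = -11/4 (k(E) = -2 + (¼)*(-3) = -2 - ¾ = -11/4)
f(u) = 1/(2*u)
(k(K(5)) + 10200) - f(212) = (-11/4 + 10200) - 1/(2*212) = 40789/4 - 1/(2*212) = 40789/4 - 1*1/424 = 40789/4 - 1/424 = 4323633/424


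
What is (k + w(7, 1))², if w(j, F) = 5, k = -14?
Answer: 81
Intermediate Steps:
(k + w(7, 1))² = (-14 + 5)² = (-9)² = 81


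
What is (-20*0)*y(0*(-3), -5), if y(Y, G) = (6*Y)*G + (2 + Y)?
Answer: 0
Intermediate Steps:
y(Y, G) = 2 + Y + 6*G*Y (y(Y, G) = 6*G*Y + (2 + Y) = 2 + Y + 6*G*Y)
(-20*0)*y(0*(-3), -5) = (-20*0)*(2 + 0*(-3) + 6*(-5)*(0*(-3))) = 0*(2 + 0 + 6*(-5)*0) = 0*(2 + 0 + 0) = 0*2 = 0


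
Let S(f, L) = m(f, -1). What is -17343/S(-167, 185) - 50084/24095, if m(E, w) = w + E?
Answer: 136488491/1349320 ≈ 101.15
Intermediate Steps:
m(E, w) = E + w
S(f, L) = -1 + f (S(f, L) = f - 1 = -1 + f)
-17343/S(-167, 185) - 50084/24095 = -17343/(-1 - 167) - 50084/24095 = -17343/(-168) - 50084*1/24095 = -17343*(-1/168) - 50084/24095 = 5781/56 - 50084/24095 = 136488491/1349320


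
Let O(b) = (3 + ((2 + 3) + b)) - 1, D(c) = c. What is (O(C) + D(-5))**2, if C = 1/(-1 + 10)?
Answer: 361/81 ≈ 4.4568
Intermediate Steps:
C = 1/9 ≈ 0.11111
O(b) = 7 + b (O(b) = (3 + (5 + b)) - 1 = (8 + b) - 1 = 7 + b)
(O(C) + D(-5))**2 = ((7 + 1/9) - 5)**2 = (64/9 - 5)**2 = (19/9)**2 = 361/81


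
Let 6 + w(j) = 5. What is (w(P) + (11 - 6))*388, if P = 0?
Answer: 1552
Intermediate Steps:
w(j) = -1 (w(j) = -6 + 5 = -1)
(w(P) + (11 - 6))*388 = (-1 + (11 - 6))*388 = (-1 + 5)*388 = 4*388 = 1552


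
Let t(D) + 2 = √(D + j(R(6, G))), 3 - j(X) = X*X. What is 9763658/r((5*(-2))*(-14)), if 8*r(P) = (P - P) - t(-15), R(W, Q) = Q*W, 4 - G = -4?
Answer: 9763658/145 + 9763658*I*√579/145 ≈ 67336.0 + 1.6203e+6*I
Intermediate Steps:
G = 8 (G = 4 - 1*(-4) = 4 + 4 = 8)
j(X) = 3 - X² (j(X) = 3 - X*X = 3 - X²)
t(D) = -2 + √(-2301 + D) (t(D) = -2 + √(D + (3 - (8*6)²)) = -2 + √(D + (3 - 1*48²)) = -2 + √(D + (3 - 1*2304)) = -2 + √(D + (3 - 2304)) = -2 + √(D - 2301) = -2 + √(-2301 + D))
r(P) = ¼ - I*√579/4 (r(P) = ((P - P) - (-2 + √(-2301 - 15)))/8 = (0 - (-2 + √(-2316)))/8 = (0 - (-2 + 2*I*√579))/8 = (0 + (2 - 2*I*√579))/8 = (2 - 2*I*√579)/8 = ¼ - I*√579/4)
9763658/r((5*(-2))*(-14)) = 9763658/(¼ - I*√579/4)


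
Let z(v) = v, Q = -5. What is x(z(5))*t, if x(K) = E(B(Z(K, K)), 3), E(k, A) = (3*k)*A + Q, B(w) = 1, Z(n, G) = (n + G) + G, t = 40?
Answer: 160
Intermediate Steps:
Z(n, G) = n + 2*G (Z(n, G) = (G + n) + G = n + 2*G)
E(k, A) = -5 + 3*A*k (E(k, A) = (3*k)*A - 5 = 3*A*k - 5 = -5 + 3*A*k)
x(K) = 4 (x(K) = -5 + 3*3*1 = -5 + 9 = 4)
x(z(5))*t = 4*40 = 160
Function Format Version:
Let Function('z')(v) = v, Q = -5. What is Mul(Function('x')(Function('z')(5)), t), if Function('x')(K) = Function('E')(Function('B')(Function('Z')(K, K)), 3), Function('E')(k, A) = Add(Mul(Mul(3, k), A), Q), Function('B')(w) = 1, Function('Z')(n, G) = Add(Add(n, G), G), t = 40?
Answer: 160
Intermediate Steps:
Function('Z')(n, G) = Add(n, Mul(2, G)) (Function('Z')(n, G) = Add(Add(G, n), G) = Add(n, Mul(2, G)))
Function('E')(k, A) = Add(-5, Mul(3, A, k)) (Function('E')(k, A) = Add(Mul(Mul(3, k), A), -5) = Add(Mul(3, A, k), -5) = Add(-5, Mul(3, A, k)))
Function('x')(K) = 4 (Function('x')(K) = Add(-5, Mul(3, 3, 1)) = Add(-5, 9) = 4)
Mul(Function('x')(Function('z')(5)), t) = Mul(4, 40) = 160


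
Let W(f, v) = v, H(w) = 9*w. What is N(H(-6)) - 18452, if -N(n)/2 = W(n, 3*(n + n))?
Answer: -17804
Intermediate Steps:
N(n) = -12*n (N(n) = -6*(n + n) = -6*2*n = -12*n)
N(H(-6)) - 18452 = -108*(-6) - 18452 = -12*(-54) - 18452 = 648 - 18452 = -17804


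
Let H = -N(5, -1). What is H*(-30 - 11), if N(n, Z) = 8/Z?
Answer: -328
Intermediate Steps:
H = 8 (H = -8/(-1) = -8*(-1) = -1*(-8) = 8)
H*(-30 - 11) = 8*(-30 - 11) = 8*(-41) = -328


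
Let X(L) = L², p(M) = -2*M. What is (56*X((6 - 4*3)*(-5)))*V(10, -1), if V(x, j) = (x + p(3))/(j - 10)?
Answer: -201600/11 ≈ -18327.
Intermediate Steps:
V(x, j) = (-6 + x)/(-10 + j) (V(x, j) = (x - 2*3)/(j - 10) = (x - 6)/(-10 + j) = (-6 + x)/(-10 + j))
(56*X((6 - 4*3)*(-5)))*V(10, -1) = (56*((6 - 4*3)*(-5))²)*((-6 + 10)/(-10 - 1)) = (56*((6 - 12)*(-5))²)*(4/(-11)) = (56*(-6*(-5))²)*(-1/11*4) = (56*30²)*(-4/11) = (56*900)*(-4/11) = 50400*(-4/11) = -201600/11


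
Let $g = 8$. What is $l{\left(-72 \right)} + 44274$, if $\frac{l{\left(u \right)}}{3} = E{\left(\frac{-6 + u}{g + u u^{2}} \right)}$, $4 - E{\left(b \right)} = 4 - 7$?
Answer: $44295$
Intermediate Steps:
$E{\left(b \right)} = 7$ ($E{\left(b \right)} = 4 - \left(4 - 7\right) = 4 - -3 = 4 + 3 = 7$)
$l{\left(u \right)} = 21$ ($l{\left(u \right)} = 3 \cdot 7 = 21$)
$l{\left(-72 \right)} + 44274 = 21 + 44274 = 44295$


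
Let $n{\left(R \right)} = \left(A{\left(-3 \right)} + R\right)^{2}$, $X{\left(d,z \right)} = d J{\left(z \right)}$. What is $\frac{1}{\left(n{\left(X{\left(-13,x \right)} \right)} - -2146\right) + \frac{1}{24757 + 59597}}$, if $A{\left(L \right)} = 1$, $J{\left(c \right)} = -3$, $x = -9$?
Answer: $\frac{84354}{315990085} \approx 0.00026695$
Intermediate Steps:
$X{\left(d,z \right)} = - 3 d$ ($X{\left(d,z \right)} = d \left(-3\right) = - 3 d$)
$n{\left(R \right)} = \left(1 + R\right)^{2}$
$\frac{1}{\left(n{\left(X{\left(-13,x \right)} \right)} - -2146\right) + \frac{1}{24757 + 59597}} = \frac{1}{\left(\left(1 - -39\right)^{2} - -2146\right) + \frac{1}{24757 + 59597}} = \frac{1}{\left(\left(1 + 39\right)^{2} + 2146\right) + \frac{1}{84354}} = \frac{1}{\left(40^{2} + 2146\right) + \frac{1}{84354}} = \frac{1}{\left(1600 + 2146\right) + \frac{1}{84354}} = \frac{1}{3746 + \frac{1}{84354}} = \frac{1}{\frac{315990085}{84354}} = \frac{84354}{315990085}$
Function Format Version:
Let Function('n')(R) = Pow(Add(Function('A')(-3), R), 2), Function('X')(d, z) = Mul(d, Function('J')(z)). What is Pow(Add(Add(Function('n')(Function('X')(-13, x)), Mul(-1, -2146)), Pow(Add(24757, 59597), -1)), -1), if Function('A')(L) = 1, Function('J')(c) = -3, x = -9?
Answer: Rational(84354, 315990085) ≈ 0.00026695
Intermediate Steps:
Function('X')(d, z) = Mul(-3, d) (Function('X')(d, z) = Mul(d, -3) = Mul(-3, d))
Function('n')(R) = Pow(Add(1, R), 2)
Pow(Add(Add(Function('n')(Function('X')(-13, x)), Mul(-1, -2146)), Pow(Add(24757, 59597), -1)), -1) = Pow(Add(Add(Pow(Add(1, Mul(-3, -13)), 2), Mul(-1, -2146)), Pow(Add(24757, 59597), -1)), -1) = Pow(Add(Add(Pow(Add(1, 39), 2), 2146), Pow(84354, -1)), -1) = Pow(Add(Add(Pow(40, 2), 2146), Rational(1, 84354)), -1) = Pow(Add(Add(1600, 2146), Rational(1, 84354)), -1) = Pow(Add(3746, Rational(1, 84354)), -1) = Pow(Rational(315990085, 84354), -1) = Rational(84354, 315990085)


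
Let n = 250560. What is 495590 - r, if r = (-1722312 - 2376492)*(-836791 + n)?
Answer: -2402845472134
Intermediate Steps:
r = 2402845967724 (r = (-1722312 - 2376492)*(-836791 + 250560) = -4098804*(-586231) = 2402845967724)
495590 - r = 495590 - 1*2402845967724 = 495590 - 2402845967724 = -2402845472134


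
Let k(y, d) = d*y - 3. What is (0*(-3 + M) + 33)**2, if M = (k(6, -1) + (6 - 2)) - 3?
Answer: 1089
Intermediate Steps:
k(y, d) = -3 + d*y
M = -8 (M = ((-3 - 1*6) + (6 - 2)) - 3 = ((-3 - 6) + 4) - 3 = (-9 + 4) - 3 = -5 - 3 = -8)
(0*(-3 + M) + 33)**2 = (0*(-3 - 8) + 33)**2 = (0*(-11) + 33)**2 = (0 + 33)**2 = 33**2 = 1089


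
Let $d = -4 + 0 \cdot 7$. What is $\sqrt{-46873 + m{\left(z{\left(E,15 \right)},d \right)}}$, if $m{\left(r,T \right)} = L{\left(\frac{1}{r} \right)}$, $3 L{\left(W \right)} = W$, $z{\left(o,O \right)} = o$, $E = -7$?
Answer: $\frac{17 i \sqrt{71526}}{21} \approx 216.5 i$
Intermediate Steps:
$L{\left(W \right)} = \frac{W}{3}$
$d = -4$ ($d = -4 + 0 = -4$)
$m{\left(r,T \right)} = \frac{1}{3 r}$
$\sqrt{-46873 + m{\left(z{\left(E,15 \right)},d \right)}} = \sqrt{-46873 + \frac{1}{3 \left(-7\right)}} = \sqrt{-46873 + \frac{1}{3} \left(- \frac{1}{7}\right)} = \sqrt{-46873 - \frac{1}{21}} = \sqrt{- \frac{984334}{21}} = \frac{17 i \sqrt{71526}}{21}$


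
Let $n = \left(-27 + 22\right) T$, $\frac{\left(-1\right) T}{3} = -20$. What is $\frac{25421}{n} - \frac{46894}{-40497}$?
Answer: $- \frac{112822893}{1349900} \approx -83.579$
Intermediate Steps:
$T = 60$ ($T = \left(-3\right) \left(-20\right) = 60$)
$n = -300$ ($n = \left(-27 + 22\right) 60 = \left(-5\right) 60 = -300$)
$\frac{25421}{n} - \frac{46894}{-40497} = \frac{25421}{-300} - \frac{46894}{-40497} = 25421 \left(- \frac{1}{300}\right) - - \frac{46894}{40497} = - \frac{25421}{300} + \frac{46894}{40497} = - \frac{112822893}{1349900}$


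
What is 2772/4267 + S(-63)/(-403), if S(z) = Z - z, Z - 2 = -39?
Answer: 77398/132277 ≈ 0.58512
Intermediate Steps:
Z = -37 (Z = 2 - 39 = -37)
S(z) = -37 - z
2772/4267 + S(-63)/(-403) = 2772/4267 + (-37 - 1*(-63))/(-403) = 2772*(1/4267) + (-37 + 63)*(-1/403) = 2772/4267 + 26*(-1/403) = 2772/4267 - 2/31 = 77398/132277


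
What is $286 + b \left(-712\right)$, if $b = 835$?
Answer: $-594234$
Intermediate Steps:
$286 + b \left(-712\right) = 286 + 835 \left(-712\right) = 286 - 594520 = -594234$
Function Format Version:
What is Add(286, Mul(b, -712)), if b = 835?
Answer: -594234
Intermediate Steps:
Add(286, Mul(b, -712)) = Add(286, Mul(835, -712)) = Add(286, -594520) = -594234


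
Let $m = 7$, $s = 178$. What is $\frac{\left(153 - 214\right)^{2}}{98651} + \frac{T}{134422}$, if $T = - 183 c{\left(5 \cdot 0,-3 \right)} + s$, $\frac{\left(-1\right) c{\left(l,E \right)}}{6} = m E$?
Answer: $- \frac{878475309}{6630432361} \approx -0.13249$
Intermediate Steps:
$c{\left(l,E \right)} = - 42 E$ ($c{\left(l,E \right)} = - 6 \cdot 7 E = - 42 E$)
$T = -22880$ ($T = - 183 \left(\left(-42\right) \left(-3\right)\right) + 178 = \left(-183\right) 126 + 178 = -23058 + 178 = -22880$)
$\frac{\left(153 - 214\right)^{2}}{98651} + \frac{T}{134422} = \frac{\left(153 - 214\right)^{2}}{98651} - \frac{22880}{134422} = \left(-61\right)^{2} \cdot \frac{1}{98651} - \frac{11440}{67211} = 3721 \cdot \frac{1}{98651} - \frac{11440}{67211} = \frac{3721}{98651} - \frac{11440}{67211} = - \frac{878475309}{6630432361}$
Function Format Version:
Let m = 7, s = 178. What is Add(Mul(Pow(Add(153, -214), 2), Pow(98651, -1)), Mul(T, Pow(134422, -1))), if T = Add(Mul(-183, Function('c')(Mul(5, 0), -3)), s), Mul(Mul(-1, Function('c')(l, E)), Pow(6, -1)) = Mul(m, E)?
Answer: Rational(-878475309, 6630432361) ≈ -0.13249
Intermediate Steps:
Function('c')(l, E) = Mul(-42, E) (Function('c')(l, E) = Mul(-6, Mul(7, E)) = Mul(-42, E))
T = -22880 (T = Add(Mul(-183, Mul(-42, -3)), 178) = Add(Mul(-183, 126), 178) = Add(-23058, 178) = -22880)
Add(Mul(Pow(Add(153, -214), 2), Pow(98651, -1)), Mul(T, Pow(134422, -1))) = Add(Mul(Pow(Add(153, -214), 2), Pow(98651, -1)), Mul(-22880, Pow(134422, -1))) = Add(Mul(Pow(-61, 2), Rational(1, 98651)), Mul(-22880, Rational(1, 134422))) = Add(Mul(3721, Rational(1, 98651)), Rational(-11440, 67211)) = Add(Rational(3721, 98651), Rational(-11440, 67211)) = Rational(-878475309, 6630432361)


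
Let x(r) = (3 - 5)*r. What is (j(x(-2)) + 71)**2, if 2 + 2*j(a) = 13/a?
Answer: 328329/64 ≈ 5130.1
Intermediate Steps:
x(r) = -2*r
j(a) = -1 + 13/(2*a) (j(a) = -1 + (13/a)/2 = -1 + 13/(2*a))
(j(x(-2)) + 71)**2 = ((13/2 - (-2)*(-2))/((-2*(-2))) + 71)**2 = ((13/2 - 1*4)/4 + 71)**2 = ((13/2 - 4)/4 + 71)**2 = ((1/4)*(5/2) + 71)**2 = (5/8 + 71)**2 = (573/8)**2 = 328329/64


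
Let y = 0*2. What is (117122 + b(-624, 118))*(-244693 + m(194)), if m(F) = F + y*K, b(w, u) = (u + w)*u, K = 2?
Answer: -14037665586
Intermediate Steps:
b(w, u) = u*(u + w)
y = 0
m(F) = F (m(F) = F + 0*2 = F + 0 = F)
(117122 + b(-624, 118))*(-244693 + m(194)) = (117122 + 118*(118 - 624))*(-244693 + 194) = (117122 + 118*(-506))*(-244499) = (117122 - 59708)*(-244499) = 57414*(-244499) = -14037665586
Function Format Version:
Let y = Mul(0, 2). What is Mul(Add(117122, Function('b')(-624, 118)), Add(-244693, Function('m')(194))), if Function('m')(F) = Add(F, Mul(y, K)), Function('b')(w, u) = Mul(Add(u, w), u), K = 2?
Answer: -14037665586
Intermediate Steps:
Function('b')(w, u) = Mul(u, Add(u, w))
y = 0
Function('m')(F) = F (Function('m')(F) = Add(F, Mul(0, 2)) = Add(F, 0) = F)
Mul(Add(117122, Function('b')(-624, 118)), Add(-244693, Function('m')(194))) = Mul(Add(117122, Mul(118, Add(118, -624))), Add(-244693, 194)) = Mul(Add(117122, Mul(118, -506)), -244499) = Mul(Add(117122, -59708), -244499) = Mul(57414, -244499) = -14037665586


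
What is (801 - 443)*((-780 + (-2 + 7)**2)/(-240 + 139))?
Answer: 270290/101 ≈ 2676.1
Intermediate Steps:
(801 - 443)*((-780 + (-2 + 7)**2)/(-240 + 139)) = 358*((-780 + 5**2)/(-101)) = 358*((-780 + 25)*(-1/101)) = 358*(-755*(-1/101)) = 358*(755/101) = 270290/101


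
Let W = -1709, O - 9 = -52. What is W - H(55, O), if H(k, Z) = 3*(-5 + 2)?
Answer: -1700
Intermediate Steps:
O = -43 (O = 9 - 52 = -43)
H(k, Z) = -9 (H(k, Z) = 3*(-3) = -9)
W - H(55, O) = -1709 - 1*(-9) = -1709 + 9 = -1700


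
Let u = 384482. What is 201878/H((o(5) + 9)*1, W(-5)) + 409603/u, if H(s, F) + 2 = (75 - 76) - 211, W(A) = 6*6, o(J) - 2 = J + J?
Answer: -38765401077/41139574 ≈ -942.29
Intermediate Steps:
o(J) = 2 + 2*J (o(J) = 2 + (J + J) = 2 + 2*J)
W(A) = 36
H(s, F) = -214 (H(s, F) = -2 + ((75 - 76) - 211) = -2 + (-1 - 211) = -2 - 212 = -214)
201878/H((o(5) + 9)*1, W(-5)) + 409603/u = 201878/(-214) + 409603/384482 = 201878*(-1/214) + 409603*(1/384482) = -100939/107 + 409603/384482 = -38765401077/41139574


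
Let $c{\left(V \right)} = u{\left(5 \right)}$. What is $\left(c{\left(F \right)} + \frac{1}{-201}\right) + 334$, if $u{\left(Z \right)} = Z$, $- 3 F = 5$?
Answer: $\frac{68138}{201} \approx 339.0$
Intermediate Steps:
$F = - \frac{5}{3}$ ($F = \left(- \frac{1}{3}\right) 5 = - \frac{5}{3} \approx -1.6667$)
$c{\left(V \right)} = 5$
$\left(c{\left(F \right)} + \frac{1}{-201}\right) + 334 = \left(5 + \frac{1}{-201}\right) + 334 = \left(5 - \frac{1}{201}\right) + 334 = \frac{1004}{201} + 334 = \frac{68138}{201}$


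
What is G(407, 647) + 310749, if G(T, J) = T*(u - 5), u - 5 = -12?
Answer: 305865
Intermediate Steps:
u = -7 (u = 5 - 12 = -7)
G(T, J) = -12*T (G(T, J) = T*(-7 - 5) = T*(-12) = -12*T)
G(407, 647) + 310749 = -12*407 + 310749 = -4884 + 310749 = 305865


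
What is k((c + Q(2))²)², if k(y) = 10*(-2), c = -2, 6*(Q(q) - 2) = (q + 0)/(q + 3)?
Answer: 400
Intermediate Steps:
Q(q) = 2 + q/(6*(3 + q)) (Q(q) = 2 + ((q + 0)/(q + 3))/6 = 2 + (q/(3 + q))/6 = 2 + q/(6*(3 + q)))
k(y) = -20
k((c + Q(2))²)² = (-20)² = 400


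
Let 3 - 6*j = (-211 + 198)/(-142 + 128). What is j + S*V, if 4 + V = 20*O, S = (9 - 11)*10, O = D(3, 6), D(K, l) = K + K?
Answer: -194851/84 ≈ -2319.7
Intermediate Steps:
D(K, l) = 2*K
O = 6 (O = 2*3 = 6)
S = -20 (S = -2*10 = -20)
j = 29/84 (j = ½ - (-211 + 198)/(6*(-142 + 128)) = ½ - (-13)/(6*(-14)) = ½ - (-13)*(-1)/(6*14) = ½ - ⅙*13/14 = ½ - 13/84 = 29/84 ≈ 0.34524)
V = 116 (V = -4 + 20*6 = -4 + 120 = 116)
j + S*V = 29/84 - 20*116 = 29/84 - 2320 = -194851/84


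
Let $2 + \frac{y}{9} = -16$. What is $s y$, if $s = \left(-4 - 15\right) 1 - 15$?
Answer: $5508$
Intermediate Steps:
$y = -162$ ($y = -18 + 9 \left(-16\right) = -18 - 144 = -162$)
$s = -34$ ($s = \left(-4 - 15\right) 1 - 15 = \left(-19\right) 1 - 15 = -19 - 15 = -34$)
$s y = \left(-34\right) \left(-162\right) = 5508$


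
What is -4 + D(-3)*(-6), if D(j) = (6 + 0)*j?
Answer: 104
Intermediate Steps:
D(j) = 6*j
-4 + D(-3)*(-6) = -4 + (6*(-3))*(-6) = -4 - 18*(-6) = -4 + 108 = 104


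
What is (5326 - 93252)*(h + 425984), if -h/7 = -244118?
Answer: -187705304060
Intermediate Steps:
h = 1708826 (h = -7*(-244118) = 1708826)
(5326 - 93252)*(h + 425984) = (5326 - 93252)*(1708826 + 425984) = -87926*2134810 = -187705304060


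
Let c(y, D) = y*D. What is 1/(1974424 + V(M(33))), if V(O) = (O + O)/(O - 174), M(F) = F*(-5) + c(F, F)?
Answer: 125/246803308 ≈ 5.0648e-7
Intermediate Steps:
c(y, D) = D*y
M(F) = F**2 - 5*F (M(F) = F*(-5) + F*F = -5*F + F**2 = F**2 - 5*F)
V(O) = 2*O/(-174 + O) (V(O) = (2*O)/(-174 + O) = 2*O/(-174 + O))
1/(1974424 + V(M(33))) = 1/(1974424 + 2*(33*(-5 + 33))/(-174 + 33*(-5 + 33))) = 1/(1974424 + 2*(33*28)/(-174 + 33*28)) = 1/(1974424 + 2*924/(-174 + 924)) = 1/(1974424 + 2*924/750) = 1/(1974424 + 2*924*(1/750)) = 1/(1974424 + 308/125) = 1/(246803308/125) = 125/246803308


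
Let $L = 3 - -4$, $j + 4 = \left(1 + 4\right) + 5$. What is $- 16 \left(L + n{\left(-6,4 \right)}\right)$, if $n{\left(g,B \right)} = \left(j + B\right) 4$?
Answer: $-752$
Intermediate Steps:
$j = 6$ ($j = -4 + \left(\left(1 + 4\right) + 5\right) = -4 + \left(5 + 5\right) = -4 + 10 = 6$)
$n{\left(g,B \right)} = 24 + 4 B$ ($n{\left(g,B \right)} = \left(6 + B\right) 4 = 24 + 4 B$)
$L = 7$ ($L = 3 + 4 = 7$)
$- 16 \left(L + n{\left(-6,4 \right)}\right) = - 16 \left(7 + \left(24 + 4 \cdot 4\right)\right) = - 16 \left(7 + \left(24 + 16\right)\right) = - 16 \left(7 + 40\right) = \left(-16\right) 47 = -752$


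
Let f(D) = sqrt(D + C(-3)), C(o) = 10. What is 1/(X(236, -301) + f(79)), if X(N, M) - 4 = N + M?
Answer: -61/3632 - sqrt(89)/3632 ≈ -0.019393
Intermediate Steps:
X(N, M) = 4 + M + N (X(N, M) = 4 + (N + M) = 4 + (M + N) = 4 + M + N)
f(D) = sqrt(10 + D) (f(D) = sqrt(D + 10) = sqrt(10 + D))
1/(X(236, -301) + f(79)) = 1/((4 - 301 + 236) + sqrt(10 + 79)) = 1/(-61 + sqrt(89))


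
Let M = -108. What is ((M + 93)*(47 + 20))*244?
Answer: -245220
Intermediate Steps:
((M + 93)*(47 + 20))*244 = ((-108 + 93)*(47 + 20))*244 = -15*67*244 = -1005*244 = -245220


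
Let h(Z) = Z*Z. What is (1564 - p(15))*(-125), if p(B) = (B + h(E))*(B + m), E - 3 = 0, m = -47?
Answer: -291500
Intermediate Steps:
E = 3 (E = 3 + 0 = 3)
h(Z) = Z²
p(B) = (-47 + B)*(9 + B) (p(B) = (B + 3²)*(B - 47) = (B + 9)*(-47 + B) = (9 + B)*(-47 + B) = (-47 + B)*(9 + B))
(1564 - p(15))*(-125) = (1564 - (-423 + 15² - 38*15))*(-125) = (1564 - (-423 + 225 - 570))*(-125) = (1564 - 1*(-768))*(-125) = (1564 + 768)*(-125) = 2332*(-125) = -291500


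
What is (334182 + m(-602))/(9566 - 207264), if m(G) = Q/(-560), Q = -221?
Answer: -187142141/110710880 ≈ -1.6904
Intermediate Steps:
m(G) = 221/560 (m(G) = -221/(-560) = -221*(-1/560) = 221/560)
(334182 + m(-602))/(9566 - 207264) = (334182 + 221/560)/(9566 - 207264) = (187142141/560)/(-197698) = (187142141/560)*(-1/197698) = -187142141/110710880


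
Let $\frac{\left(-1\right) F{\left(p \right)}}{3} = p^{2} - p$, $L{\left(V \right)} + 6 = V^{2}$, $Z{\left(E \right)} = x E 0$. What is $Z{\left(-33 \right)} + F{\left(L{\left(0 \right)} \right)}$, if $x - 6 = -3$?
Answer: $-126$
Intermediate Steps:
$x = 3$ ($x = 6 - 3 = 3$)
$Z{\left(E \right)} = 0$ ($Z{\left(E \right)} = 3 E 0 = 0$)
$L{\left(V \right)} = -6 + V^{2}$
$F{\left(p \right)} = - 3 p^{2} + 3 p$ ($F{\left(p \right)} = - 3 \left(p^{2} - p\right) = - 3 p^{2} + 3 p$)
$Z{\left(-33 \right)} + F{\left(L{\left(0 \right)} \right)} = 0 + 3 \left(-6 + 0^{2}\right) \left(1 - \left(-6 + 0^{2}\right)\right) = 0 + 3 \left(-6 + 0\right) \left(1 - \left(-6 + 0\right)\right) = 0 + 3 \left(-6\right) \left(1 - -6\right) = 0 + 3 \left(-6\right) \left(1 + 6\right) = 0 + 3 \left(-6\right) 7 = 0 - 126 = -126$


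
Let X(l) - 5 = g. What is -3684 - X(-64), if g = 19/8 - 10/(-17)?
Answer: -502107/136 ≈ -3692.0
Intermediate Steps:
g = 403/136 (g = 19*(⅛) - 10*(-1/17) = 19/8 + 10/17 = 403/136 ≈ 2.9632)
X(l) = 1083/136 (X(l) = 5 + 403/136 = 1083/136)
-3684 - X(-64) = -3684 - 1*1083/136 = -3684 - 1083/136 = -502107/136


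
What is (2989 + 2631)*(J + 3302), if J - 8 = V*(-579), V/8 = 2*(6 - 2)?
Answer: -189652520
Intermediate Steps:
V = 64 (V = 8*(2*(6 - 2)) = 8*(2*4) = 8*8 = 64)
J = -37048 (J = 8 + 64*(-579) = 8 - 37056 = -37048)
(2989 + 2631)*(J + 3302) = (2989 + 2631)*(-37048 + 3302) = 5620*(-33746) = -189652520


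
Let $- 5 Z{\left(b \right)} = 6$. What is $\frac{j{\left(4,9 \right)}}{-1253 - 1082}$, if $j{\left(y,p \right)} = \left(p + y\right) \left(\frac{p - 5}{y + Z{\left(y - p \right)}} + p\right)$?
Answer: $- \frac{949}{16345} \approx -0.058061$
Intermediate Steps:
$Z{\left(b \right)} = - \frac{6}{5}$ ($Z{\left(b \right)} = \left(- \frac{1}{5}\right) 6 = - \frac{6}{5}$)
$j{\left(y,p \right)} = \left(p + y\right) \left(p + \frac{-5 + p}{- \frac{6}{5} + y}\right)$ ($j{\left(y,p \right)} = \left(p + y\right) \left(\frac{p - 5}{y - \frac{6}{5}} + p\right) = \left(p + y\right) \left(\frac{-5 + p}{- \frac{6}{5} + y} + p\right) = \left(p + y\right) \left(p + \frac{-5 + p}{- \frac{6}{5} + y}\right)$)
$\frac{j{\left(4,9 \right)}}{-1253 - 1082} = \frac{\frac{1}{-6 + 5 \cdot 4} \left(- 9^{2} - 225 - 100 - 9 \cdot 4 + 5 \cdot 9 \cdot 4^{2} + 5 \cdot 4 \cdot 9^{2}\right)}{-1253 - 1082} = \frac{\frac{1}{-6 + 20} \left(\left(-1\right) 81 - 225 - 100 - 36 + 5 \cdot 9 \cdot 16 + 5 \cdot 4 \cdot 81\right)}{-2335} = \frac{-81 - 225 - 100 - 36 + 720 + 1620}{14} \left(- \frac{1}{2335}\right) = \frac{1}{14} \cdot 1898 \left(- \frac{1}{2335}\right) = \frac{949}{7} \left(- \frac{1}{2335}\right) = - \frac{949}{16345}$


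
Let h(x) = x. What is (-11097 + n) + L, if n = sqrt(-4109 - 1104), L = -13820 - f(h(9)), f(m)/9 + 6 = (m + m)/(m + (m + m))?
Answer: -24869 + I*sqrt(5213) ≈ -24869.0 + 72.201*I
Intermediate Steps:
f(m) = -48 (f(m) = -54 + 9*((m + m)/(m + (m + m))) = -54 + 9*((2*m)/(m + 2*m)) = -54 + 9*((2*m)/((3*m))) = -54 + 9*((2*m)*(1/(3*m))) = -54 + 9*(2/3) = -54 + 6 = -48)
L = -13772 (L = -13820 - 1*(-48) = -13820 + 48 = -13772)
n = I*sqrt(5213) (n = sqrt(-5213) = I*sqrt(5213) ≈ 72.201*I)
(-11097 + n) + L = (-11097 + I*sqrt(5213)) - 13772 = -24869 + I*sqrt(5213)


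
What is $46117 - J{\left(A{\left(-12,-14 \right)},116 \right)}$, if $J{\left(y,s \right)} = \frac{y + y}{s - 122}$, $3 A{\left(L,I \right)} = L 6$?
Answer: $46109$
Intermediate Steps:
$A{\left(L,I \right)} = 2 L$ ($A{\left(L,I \right)} = \frac{L 6}{3} = \frac{6 L}{3} = 2 L$)
$J{\left(y,s \right)} = \frac{2 y}{-122 + s}$
$46117 - J{\left(A{\left(-12,-14 \right)},116 \right)} = 46117 - \frac{2 \cdot 2 \left(-12\right)}{-122 + 116} = 46117 - 2 \left(-24\right) \frac{1}{-6} = 46117 - 2 \left(-24\right) \left(- \frac{1}{6}\right) = 46117 - 8 = 46109$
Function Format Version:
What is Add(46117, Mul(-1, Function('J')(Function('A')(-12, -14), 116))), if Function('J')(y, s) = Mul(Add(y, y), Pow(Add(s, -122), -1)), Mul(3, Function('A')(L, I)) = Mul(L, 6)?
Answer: 46109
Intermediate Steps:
Function('A')(L, I) = Mul(2, L) (Function('A')(L, I) = Mul(Rational(1, 3), Mul(L, 6)) = Mul(Rational(1, 3), Mul(6, L)) = Mul(2, L))
Function('J')(y, s) = Mul(2, y, Pow(Add(-122, s), -1)) (Function('J')(y, s) = Mul(Mul(2, y), Pow(Add(-122, s), -1)) = Mul(2, y, Pow(Add(-122, s), -1)))
Add(46117, Mul(-1, Function('J')(Function('A')(-12, -14), 116))) = Add(46117, Mul(-1, Mul(2, Mul(2, -12), Pow(Add(-122, 116), -1)))) = Add(46117, Mul(-1, Mul(2, -24, Pow(-6, -1)))) = Add(46117, Mul(-1, Mul(2, -24, Rational(-1, 6)))) = Add(46117, Mul(-1, 8)) = Add(46117, -8) = 46109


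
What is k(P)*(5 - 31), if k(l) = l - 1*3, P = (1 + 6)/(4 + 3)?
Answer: 52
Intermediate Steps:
P = 1 (P = 7/7 = 7*(⅐) = 1)
k(l) = -3 + l (k(l) = l - 3 = -3 + l)
k(P)*(5 - 31) = (-3 + 1)*(5 - 31) = -2*(-26) = 52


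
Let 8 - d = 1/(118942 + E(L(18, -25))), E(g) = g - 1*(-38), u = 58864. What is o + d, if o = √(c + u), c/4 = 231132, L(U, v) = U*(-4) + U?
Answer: 951407/118926 + 4*√61462 ≈ 999.66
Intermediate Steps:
L(U, v) = -3*U (L(U, v) = -4*U + U = -3*U)
c = 924528 (c = 4*231132 = 924528)
E(g) = 38 + g (E(g) = g + 38 = 38 + g)
d = 951407/118926 (d = 8 - 1/(118942 + (38 - 3*18)) = 8 - 1/(118942 + (38 - 54)) = 8 - 1/(118942 - 16) = 8 - 1/118926 = 951407/118926 ≈ 8.0000)
o = 4*√61462 (o = √(924528 + 58864) = √983392 = 4*√61462 ≈ 991.66)
o + d = 4*√61462 + 951407/118926 = 951407/118926 + 4*√61462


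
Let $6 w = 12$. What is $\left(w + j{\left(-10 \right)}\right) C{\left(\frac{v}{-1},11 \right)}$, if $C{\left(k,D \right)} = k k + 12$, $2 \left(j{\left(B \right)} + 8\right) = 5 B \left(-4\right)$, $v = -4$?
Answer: $2632$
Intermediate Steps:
$j{\left(B \right)} = -8 - 10 B$ ($j{\left(B \right)} = -8 + \frac{5 B \left(-4\right)}{2} = -8 + \frac{\left(-20\right) B}{2} = -8 - 10 B$)
$C{\left(k,D \right)} = 12 + k^{2}$ ($C{\left(k,D \right)} = k^{2} + 12 = 12 + k^{2}$)
$w = 2$ ($w = \frac{1}{6} \cdot 12 = 2$)
$\left(w + j{\left(-10 \right)}\right) C{\left(\frac{v}{-1},11 \right)} = \left(2 - -92\right) \left(12 + \left(- \frac{4}{-1}\right)^{2}\right) = \left(2 + \left(-8 + 100\right)\right) \left(12 + \left(\left(-4\right) \left(-1\right)\right)^{2}\right) = \left(2 + 92\right) \left(12 + 4^{2}\right) = 94 \left(12 + 16\right) = 94 \cdot 28 = 2632$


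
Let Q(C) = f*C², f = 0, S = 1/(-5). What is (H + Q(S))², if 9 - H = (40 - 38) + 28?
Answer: 441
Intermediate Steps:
H = -21 (H = 9 - ((40 - 38) + 28) = 9 - (2 + 28) = 9 - 1*30 = 9 - 30 = -21)
S = -⅕ ≈ -0.20000
Q(C) = 0 (Q(C) = 0*C² = 0)
(H + Q(S))² = (-21 + 0)² = (-21)² = 441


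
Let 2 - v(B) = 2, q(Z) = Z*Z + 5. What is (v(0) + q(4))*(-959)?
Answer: -20139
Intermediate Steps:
q(Z) = 5 + Z**2 (q(Z) = Z**2 + 5 = 5 + Z**2)
v(B) = 0 (v(B) = 2 - 1*2 = 2 - 2 = 0)
(v(0) + q(4))*(-959) = (0 + (5 + 4**2))*(-959) = (0 + (5 + 16))*(-959) = (0 + 21)*(-959) = 21*(-959) = -20139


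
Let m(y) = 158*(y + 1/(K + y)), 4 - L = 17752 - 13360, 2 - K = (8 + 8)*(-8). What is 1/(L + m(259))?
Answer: 389/14211884 ≈ 2.7371e-5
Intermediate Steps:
K = 130 (K = 2 - (8 + 8)*(-8) = 2 - 16*(-8) = 2 - 1*(-128) = 2 + 128 = 130)
L = -4388 (L = 4 - (17752 - 13360) = 4 - 1*4392 = 4 - 4392 = -4388)
m(y) = 158*y + 158/(130 + y) (m(y) = 158*(y + 1/(130 + y)) = 158*y + 158/(130 + y))
1/(L + m(259)) = 1/(-4388 + 158*(1 + 259² + 130*259)/(130 + 259)) = 1/(-4388 + 158*(1 + 67081 + 33670)/389) = 1/(-4388 + 158*(1/389)*100752) = 1/(-4388 + 15918816/389) = 1/(14211884/389) = 389/14211884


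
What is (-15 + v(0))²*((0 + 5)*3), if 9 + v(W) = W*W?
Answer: 8640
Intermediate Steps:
v(W) = -9 + W² (v(W) = -9 + W*W = -9 + W²)
(-15 + v(0))²*((0 + 5)*3) = (-15 + (-9 + 0²))²*((0 + 5)*3) = (-15 + (-9 + 0))²*(5*3) = (-15 - 9)²*15 = (-24)²*15 = 576*15 = 8640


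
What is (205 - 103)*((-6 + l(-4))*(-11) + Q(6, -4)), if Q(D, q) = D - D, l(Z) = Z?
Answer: 11220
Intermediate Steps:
Q(D, q) = 0
(205 - 103)*((-6 + l(-4))*(-11) + Q(6, -4)) = (205 - 103)*((-6 - 4)*(-11) + 0) = 102*(-10*(-11) + 0) = 102*(110 + 0) = 102*110 = 11220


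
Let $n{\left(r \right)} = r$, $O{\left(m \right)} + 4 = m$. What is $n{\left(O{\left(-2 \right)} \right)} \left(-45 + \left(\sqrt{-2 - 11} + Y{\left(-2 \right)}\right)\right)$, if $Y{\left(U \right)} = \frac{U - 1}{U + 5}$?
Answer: $276 - 6 i \sqrt{13} \approx 276.0 - 21.633 i$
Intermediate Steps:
$O{\left(m \right)} = -4 + m$
$Y{\left(U \right)} = \frac{-1 + U}{5 + U}$
$n{\left(O{\left(-2 \right)} \right)} \left(-45 + \left(\sqrt{-2 - 11} + Y{\left(-2 \right)}\right)\right) = \left(-4 - 2\right) \left(-45 + \left(\sqrt{-2 - 11} + \frac{-1 - 2}{5 - 2}\right)\right) = - 6 \left(-45 + \left(\sqrt{-13} + \frac{1}{3} \left(-3\right)\right)\right) = - 6 \left(-45 + \left(i \sqrt{13} + \frac{1}{3} \left(-3\right)\right)\right) = - 6 \left(-45 - \left(1 - i \sqrt{13}\right)\right) = - 6 \left(-46 + i \sqrt{13}\right) = 276 - 6 i \sqrt{13}$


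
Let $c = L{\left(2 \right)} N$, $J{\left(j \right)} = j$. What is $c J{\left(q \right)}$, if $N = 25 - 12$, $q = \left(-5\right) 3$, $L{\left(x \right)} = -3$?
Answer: $585$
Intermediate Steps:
$q = -15$
$N = 13$ ($N = 25 - 12 = 13$)
$c = -39$ ($c = \left(-3\right) 13 = -39$)
$c J{\left(q \right)} = \left(-39\right) \left(-15\right) = 585$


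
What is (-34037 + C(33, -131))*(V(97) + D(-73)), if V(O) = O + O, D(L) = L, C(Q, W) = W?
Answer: -4134328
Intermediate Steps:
V(O) = 2*O
(-34037 + C(33, -131))*(V(97) + D(-73)) = (-34037 - 131)*(2*97 - 73) = -34168*(194 - 73) = -34168*121 = -4134328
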